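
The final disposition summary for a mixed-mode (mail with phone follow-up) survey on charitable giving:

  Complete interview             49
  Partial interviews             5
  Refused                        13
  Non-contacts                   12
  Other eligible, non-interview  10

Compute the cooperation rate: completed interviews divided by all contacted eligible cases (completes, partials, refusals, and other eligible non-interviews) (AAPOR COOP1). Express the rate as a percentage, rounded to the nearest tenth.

Top → 49
Denominator → 49 + 5 + 13 + 10 = 77
COOP1 = 49 / 77 = 0.6364

63.6%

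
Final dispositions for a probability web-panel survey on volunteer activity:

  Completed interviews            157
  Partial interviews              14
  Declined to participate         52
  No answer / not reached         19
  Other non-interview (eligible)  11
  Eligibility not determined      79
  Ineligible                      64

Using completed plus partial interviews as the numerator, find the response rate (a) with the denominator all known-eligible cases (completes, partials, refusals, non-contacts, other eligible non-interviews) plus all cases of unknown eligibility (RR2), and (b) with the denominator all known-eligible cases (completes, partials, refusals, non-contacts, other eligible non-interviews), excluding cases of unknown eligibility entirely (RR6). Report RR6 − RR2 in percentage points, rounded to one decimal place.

Top: 157 + 14 = 171
Denom: 157 + 14 + 52 + 19 + 11 + 79 = 332
RR2 = 171 / 332 = 0.5151
Denom: 157 + 14 + 52 + 19 + 11 = 253
RR6 = 171 / 253 = 0.6759
Difference = 67.59 − 51.51 = 16.08 percentage points

16.1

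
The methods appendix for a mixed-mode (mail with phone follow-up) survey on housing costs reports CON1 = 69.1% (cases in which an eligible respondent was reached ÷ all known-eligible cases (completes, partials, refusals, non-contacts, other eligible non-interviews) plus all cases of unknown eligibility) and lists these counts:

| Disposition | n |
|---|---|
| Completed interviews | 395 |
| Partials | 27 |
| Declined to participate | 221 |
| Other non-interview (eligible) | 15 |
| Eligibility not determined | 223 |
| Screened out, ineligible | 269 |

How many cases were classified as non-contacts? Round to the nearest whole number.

Top = 395 + 27 + 221 + 15 = 658
CON1 = 658 / D = 0.691
D = 658 / 0.691 = 952.2
Rest of base = 881
non-contacts = 952.2 − 881 ≈ 71

71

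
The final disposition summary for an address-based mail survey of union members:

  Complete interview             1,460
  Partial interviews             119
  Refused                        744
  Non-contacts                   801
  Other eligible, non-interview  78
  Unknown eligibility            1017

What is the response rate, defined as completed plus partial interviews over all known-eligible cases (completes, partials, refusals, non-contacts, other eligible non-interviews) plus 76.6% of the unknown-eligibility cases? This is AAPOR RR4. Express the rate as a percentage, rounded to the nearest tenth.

39.7%

Top → 1460 + 119 = 1579
Determined eligible → 1460 + 119 + 744 + 801 + 78 = 3202
Eligible share of unknowns → 0.7660 × 1017 = 779.02
Base → 3202 + 779.02 = 3981.02
RR4 = 1579 / 3981.02 = 0.3966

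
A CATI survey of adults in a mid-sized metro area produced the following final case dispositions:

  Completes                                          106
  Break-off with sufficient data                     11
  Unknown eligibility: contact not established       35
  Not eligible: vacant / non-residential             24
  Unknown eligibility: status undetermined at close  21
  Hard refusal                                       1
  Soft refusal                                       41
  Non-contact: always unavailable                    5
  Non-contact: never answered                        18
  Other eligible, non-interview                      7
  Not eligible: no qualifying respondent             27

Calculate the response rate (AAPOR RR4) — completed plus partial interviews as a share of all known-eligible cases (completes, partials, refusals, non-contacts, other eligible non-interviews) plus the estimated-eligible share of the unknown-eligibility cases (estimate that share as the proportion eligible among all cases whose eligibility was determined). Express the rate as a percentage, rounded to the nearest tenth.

Declined to participate = 1 + 41 = 42
No contact after all attempts = 18 + 5 = 23
Eligibility not determined = 35 + 21 = 56
Screened out, ineligible = 27 + 24 = 51
Num = 106 + 11 = 117
Known eligible = 106 + 11 + 42 + 23 + 7 = 189
e = 189 / (189 + 51) = 189 / 240 = 0.7875
Estimated eligible among unknowns = 0.7875 × 56 = 44.10
Denominator = 189 + 44.10 = 233.10
RR4 = 117 / 233.10 = 0.5019

50.2%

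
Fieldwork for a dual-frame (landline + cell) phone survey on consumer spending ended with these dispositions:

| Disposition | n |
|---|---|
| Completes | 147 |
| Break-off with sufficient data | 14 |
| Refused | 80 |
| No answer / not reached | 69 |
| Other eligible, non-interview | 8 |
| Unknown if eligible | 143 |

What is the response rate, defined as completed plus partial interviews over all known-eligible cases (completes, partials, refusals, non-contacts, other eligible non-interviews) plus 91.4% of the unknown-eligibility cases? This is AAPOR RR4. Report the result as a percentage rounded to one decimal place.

Num → 147 + 14 = 161
Eligible (known) → 147 + 14 + 80 + 69 + 8 = 318
Eligible share of unknowns → 0.9140 × 143 = 130.70
Denominator → 318 + 130.70 = 448.70
RR4 = 161 / 448.70 = 0.3588

35.9%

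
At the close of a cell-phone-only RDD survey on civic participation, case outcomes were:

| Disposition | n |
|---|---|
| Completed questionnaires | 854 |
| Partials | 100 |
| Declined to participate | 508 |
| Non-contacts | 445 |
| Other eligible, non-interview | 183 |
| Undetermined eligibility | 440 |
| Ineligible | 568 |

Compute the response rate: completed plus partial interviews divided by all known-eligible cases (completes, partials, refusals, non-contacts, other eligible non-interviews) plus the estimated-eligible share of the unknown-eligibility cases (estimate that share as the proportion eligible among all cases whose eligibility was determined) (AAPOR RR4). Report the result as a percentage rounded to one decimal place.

Num: 854 + 100 = 954
Known eligible: 854 + 100 + 508 + 445 + 183 = 2090
e = 2090 / (2090 + 568) = 2090 / 2658 = 0.7863
Eligible share of unknowns: 0.7863 × 440 = 345.97
Base: 2090 + 345.97 = 2435.97
RR4 = 954 / 2435.97 = 0.3916

39.2%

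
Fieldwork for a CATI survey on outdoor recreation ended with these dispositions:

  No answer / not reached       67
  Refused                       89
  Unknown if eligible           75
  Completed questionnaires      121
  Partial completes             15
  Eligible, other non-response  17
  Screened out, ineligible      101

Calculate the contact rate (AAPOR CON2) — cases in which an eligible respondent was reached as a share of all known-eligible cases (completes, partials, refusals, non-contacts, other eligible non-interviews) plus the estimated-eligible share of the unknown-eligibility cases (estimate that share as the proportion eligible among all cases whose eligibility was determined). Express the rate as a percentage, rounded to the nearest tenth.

66.2%

Num → 121 + 15 + 89 + 17 = 242
Determined eligible → 121 + 15 + 89 + 67 + 17 = 309
e = 309 / (309 + 101) = 309 / 410 = 0.7537
Estimated eligible among unknowns → 0.7537 × 75 = 56.53
Base → 309 + 56.53 = 365.53
CON2 = 242 / 365.53 = 0.6621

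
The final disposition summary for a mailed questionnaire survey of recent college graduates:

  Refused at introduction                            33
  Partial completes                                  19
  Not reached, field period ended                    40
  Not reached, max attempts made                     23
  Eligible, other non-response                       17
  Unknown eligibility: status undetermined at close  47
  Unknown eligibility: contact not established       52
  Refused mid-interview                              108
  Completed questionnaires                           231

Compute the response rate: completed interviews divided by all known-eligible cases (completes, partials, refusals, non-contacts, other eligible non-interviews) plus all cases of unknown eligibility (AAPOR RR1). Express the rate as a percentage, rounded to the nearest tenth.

Refusal or break-off = 33 + 108 = 141
No contact after all attempts = 40 + 23 = 63
Undetermined eligibility = 52 + 47 = 99
Num → 231
Base → 231 + 19 + 141 + 63 + 17 + 99 = 570
RR1 = 231 / 570 = 0.4053

40.5%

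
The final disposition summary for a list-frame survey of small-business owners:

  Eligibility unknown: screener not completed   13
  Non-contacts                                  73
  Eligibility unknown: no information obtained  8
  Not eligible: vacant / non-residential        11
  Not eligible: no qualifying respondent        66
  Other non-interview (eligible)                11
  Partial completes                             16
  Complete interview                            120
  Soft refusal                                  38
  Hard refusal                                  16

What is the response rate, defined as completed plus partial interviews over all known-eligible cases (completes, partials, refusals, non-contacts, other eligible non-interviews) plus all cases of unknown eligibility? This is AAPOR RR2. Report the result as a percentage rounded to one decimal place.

46.1%

Refusal or break-off = 16 + 38 = 54
Undetermined eligibility = 13 + 8 = 21
Out of scope = 66 + 11 = 77
Numerator = 120 + 16 = 136
Denominator = 120 + 16 + 54 + 73 + 11 + 21 = 295
RR2 = 136 / 295 = 0.4610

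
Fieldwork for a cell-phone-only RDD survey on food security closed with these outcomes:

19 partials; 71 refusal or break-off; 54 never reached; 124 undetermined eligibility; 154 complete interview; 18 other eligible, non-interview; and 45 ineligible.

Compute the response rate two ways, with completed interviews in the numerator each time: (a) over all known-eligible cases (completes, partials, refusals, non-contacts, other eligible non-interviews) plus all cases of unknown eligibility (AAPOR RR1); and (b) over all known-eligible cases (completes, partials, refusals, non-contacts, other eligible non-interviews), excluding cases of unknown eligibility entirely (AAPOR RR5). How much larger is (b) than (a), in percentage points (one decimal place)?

13.7

Num = 154
Base = 154 + 19 + 71 + 54 + 18 + 124 = 440
RR1 = 154 / 440 = 0.3500
Base = 154 + 19 + 71 + 54 + 18 = 316
RR5 = 154 / 316 = 0.4873
Difference = 48.73 − 35.00 = 13.73 percentage points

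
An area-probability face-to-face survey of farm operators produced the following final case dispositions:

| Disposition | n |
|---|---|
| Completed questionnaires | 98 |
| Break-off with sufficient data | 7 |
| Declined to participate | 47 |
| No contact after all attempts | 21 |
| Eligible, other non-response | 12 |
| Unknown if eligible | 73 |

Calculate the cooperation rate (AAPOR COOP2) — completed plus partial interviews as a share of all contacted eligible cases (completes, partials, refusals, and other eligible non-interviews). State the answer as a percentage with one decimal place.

Top: 98 + 7 = 105
Denominator: 98 + 7 + 47 + 12 = 164
COOP2 = 105 / 164 = 0.6402

64.0%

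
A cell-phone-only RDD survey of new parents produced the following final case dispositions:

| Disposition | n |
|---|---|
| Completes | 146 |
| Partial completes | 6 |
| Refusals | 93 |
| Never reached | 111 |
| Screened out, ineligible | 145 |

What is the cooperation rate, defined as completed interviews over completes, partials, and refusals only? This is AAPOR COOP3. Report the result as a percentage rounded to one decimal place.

59.6%

Num → 146
Denom → 146 + 6 + 93 = 245
COOP3 = 146 / 245 = 0.5959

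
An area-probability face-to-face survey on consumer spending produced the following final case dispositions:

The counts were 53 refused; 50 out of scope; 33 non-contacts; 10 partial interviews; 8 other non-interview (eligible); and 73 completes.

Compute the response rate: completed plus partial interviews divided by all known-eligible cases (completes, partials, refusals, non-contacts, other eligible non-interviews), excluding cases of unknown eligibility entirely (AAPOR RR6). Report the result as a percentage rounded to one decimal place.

46.9%

Top: 73 + 10 = 83
Base: 73 + 10 + 53 + 33 + 8 = 177
RR6 = 83 / 177 = 0.4689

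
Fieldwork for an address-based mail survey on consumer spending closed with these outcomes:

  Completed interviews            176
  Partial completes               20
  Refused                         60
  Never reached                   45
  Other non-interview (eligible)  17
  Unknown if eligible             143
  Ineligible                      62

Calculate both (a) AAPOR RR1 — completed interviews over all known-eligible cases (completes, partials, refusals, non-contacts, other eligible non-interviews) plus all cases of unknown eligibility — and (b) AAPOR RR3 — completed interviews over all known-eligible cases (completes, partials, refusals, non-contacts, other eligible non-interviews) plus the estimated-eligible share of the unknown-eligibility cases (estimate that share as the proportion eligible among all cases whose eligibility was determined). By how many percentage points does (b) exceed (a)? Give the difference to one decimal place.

Num = 176
Denom = 176 + 20 + 60 + 45 + 17 + 143 = 461
RR1 = 176 / 461 = 0.3818
Eligible (known) = 176 + 20 + 60 + 45 + 17 = 318
e = 318 / (318 + 62) = 318 / 380 = 0.8368
Eligible share of unknowns = 0.8368 × 143 = 119.66
Denom = 318 + 119.66 = 437.66
RR3 = 176 / 437.66 = 0.4021
Difference = 40.21 − 38.18 = 2.03 percentage points

2.0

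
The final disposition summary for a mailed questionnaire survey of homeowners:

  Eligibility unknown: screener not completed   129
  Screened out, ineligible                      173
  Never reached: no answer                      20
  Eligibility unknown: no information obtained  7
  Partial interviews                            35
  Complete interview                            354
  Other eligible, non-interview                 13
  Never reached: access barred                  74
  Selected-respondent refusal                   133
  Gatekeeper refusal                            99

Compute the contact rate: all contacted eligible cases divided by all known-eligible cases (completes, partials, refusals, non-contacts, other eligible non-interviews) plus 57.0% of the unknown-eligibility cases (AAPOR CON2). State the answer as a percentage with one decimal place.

78.7%

Declined to participate = 99 + 133 = 232
No contact after all attempts = 20 + 74 = 94
Unknown if eligible = 129 + 7 = 136
Top → 354 + 35 + 232 + 13 = 634
Eligible (known) → 354 + 35 + 232 + 94 + 13 = 728
Estimated eligible among unknowns → 0.5700 × 136 = 77.52
Denom → 728 + 77.52 = 805.52
CON2 = 634 / 805.52 = 0.7871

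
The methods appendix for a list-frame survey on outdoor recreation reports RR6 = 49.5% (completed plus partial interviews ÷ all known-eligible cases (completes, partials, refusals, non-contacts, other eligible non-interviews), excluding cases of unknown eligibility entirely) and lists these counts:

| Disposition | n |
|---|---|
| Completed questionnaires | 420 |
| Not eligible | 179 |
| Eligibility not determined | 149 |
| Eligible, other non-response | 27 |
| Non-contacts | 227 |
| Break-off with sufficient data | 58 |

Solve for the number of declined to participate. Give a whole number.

Num: 420 + 58 = 478
RR6 = 478 / D = 0.495
D = 478 / 0.495 = 965.7
Rest of base = 732
declined to participate = 965.7 − 732 ≈ 234

234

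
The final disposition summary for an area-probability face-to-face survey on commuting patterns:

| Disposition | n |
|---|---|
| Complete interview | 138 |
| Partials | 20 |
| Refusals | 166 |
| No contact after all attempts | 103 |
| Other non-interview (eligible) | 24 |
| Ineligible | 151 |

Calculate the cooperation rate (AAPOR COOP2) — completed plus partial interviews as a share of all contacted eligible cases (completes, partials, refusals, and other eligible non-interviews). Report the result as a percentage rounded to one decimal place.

Numerator = 138 + 20 = 158
Denom = 138 + 20 + 166 + 24 = 348
COOP2 = 158 / 348 = 0.4540

45.4%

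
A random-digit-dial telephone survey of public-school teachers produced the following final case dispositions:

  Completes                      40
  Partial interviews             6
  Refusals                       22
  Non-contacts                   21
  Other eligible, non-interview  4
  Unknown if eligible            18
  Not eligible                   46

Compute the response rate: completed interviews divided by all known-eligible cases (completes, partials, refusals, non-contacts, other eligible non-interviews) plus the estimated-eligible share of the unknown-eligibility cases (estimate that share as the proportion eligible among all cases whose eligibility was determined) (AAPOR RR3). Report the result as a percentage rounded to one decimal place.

38.1%

Num: 40
Determined eligible: 40 + 6 + 22 + 21 + 4 = 93
e = 93 / (93 + 46) = 93 / 139 = 0.6691
Eligible share of unknowns: 0.6691 × 18 = 12.04
Base: 93 + 12.04 = 105.04
RR3 = 40 / 105.04 = 0.3808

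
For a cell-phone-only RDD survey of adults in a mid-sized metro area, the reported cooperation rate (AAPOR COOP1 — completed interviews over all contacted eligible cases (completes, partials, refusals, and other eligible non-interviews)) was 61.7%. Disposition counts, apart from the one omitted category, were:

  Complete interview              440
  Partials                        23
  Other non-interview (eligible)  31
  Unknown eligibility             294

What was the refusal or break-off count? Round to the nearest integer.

COOP1 = 440 / D = 0.617
D = 440 / 0.617 = 713.1
Rest of base = 494
refusal or break-off = 713.1 − 494 ≈ 219

219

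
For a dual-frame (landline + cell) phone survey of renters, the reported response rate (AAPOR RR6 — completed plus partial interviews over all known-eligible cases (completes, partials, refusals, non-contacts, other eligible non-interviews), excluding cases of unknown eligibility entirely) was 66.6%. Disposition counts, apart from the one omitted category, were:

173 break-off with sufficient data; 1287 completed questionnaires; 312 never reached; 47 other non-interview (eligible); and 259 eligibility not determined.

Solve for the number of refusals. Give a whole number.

373

Top → 1287 + 173 = 1460
RR6 = 1460 / D = 0.666
D = 1460 / 0.666 = 2192.2
Other denominator terms total 1819
refusals = 2192.2 − 1819 ≈ 373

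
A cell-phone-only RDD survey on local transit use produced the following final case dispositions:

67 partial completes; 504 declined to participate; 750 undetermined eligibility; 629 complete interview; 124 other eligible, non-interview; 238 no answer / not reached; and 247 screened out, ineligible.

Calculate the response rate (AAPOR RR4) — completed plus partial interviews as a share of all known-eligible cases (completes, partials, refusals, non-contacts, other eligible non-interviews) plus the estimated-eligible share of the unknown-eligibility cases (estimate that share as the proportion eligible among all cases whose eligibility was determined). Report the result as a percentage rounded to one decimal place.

Top → 629 + 67 = 696
Determined eligible → 629 + 67 + 504 + 238 + 124 = 1562
e = 1562 / (1562 + 247) = 1562 / 1809 = 0.8635
Estimated eligible among unknowns → 0.8635 × 750 = 647.62
Base → 1562 + 647.62 = 2209.62
RR4 = 696 / 2209.62 = 0.3150

31.5%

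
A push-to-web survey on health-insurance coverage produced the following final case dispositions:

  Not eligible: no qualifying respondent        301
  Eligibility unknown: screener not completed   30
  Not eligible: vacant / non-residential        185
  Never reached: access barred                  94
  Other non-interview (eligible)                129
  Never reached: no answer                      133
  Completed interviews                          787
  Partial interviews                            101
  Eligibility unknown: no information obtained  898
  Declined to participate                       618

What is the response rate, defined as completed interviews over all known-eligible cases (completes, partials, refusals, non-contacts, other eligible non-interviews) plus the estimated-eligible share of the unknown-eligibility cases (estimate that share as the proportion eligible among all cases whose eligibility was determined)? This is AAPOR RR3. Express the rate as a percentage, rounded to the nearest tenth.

30.3%

Never reached = 133 + 94 = 227
Eligibility not determined = 30 + 898 = 928
Screened out, ineligible = 301 + 185 = 486
Num: 787
Determined eligible: 787 + 101 + 618 + 227 + 129 = 1862
e = 1862 / (1862 + 486) = 1862 / 2348 = 0.7930
Eligible share of unknowns: 0.7930 × 928 = 735.90
Base: 1862 + 735.90 = 2597.90
RR3 = 787 / 2597.90 = 0.3029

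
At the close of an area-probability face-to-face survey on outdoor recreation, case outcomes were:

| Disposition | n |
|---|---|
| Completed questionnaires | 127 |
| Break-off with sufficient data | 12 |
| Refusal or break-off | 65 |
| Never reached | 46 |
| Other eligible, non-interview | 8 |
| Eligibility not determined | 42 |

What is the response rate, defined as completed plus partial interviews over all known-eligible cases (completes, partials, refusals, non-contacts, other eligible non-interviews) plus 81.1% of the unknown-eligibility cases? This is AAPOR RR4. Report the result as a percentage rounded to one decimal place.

Numerator: 127 + 12 = 139
Eligible (known): 127 + 12 + 65 + 46 + 8 = 258
e × U: 0.8110 × 42 = 34.06
Denominator: 258 + 34.06 = 292.06
RR4 = 139 / 292.06 = 0.4759

47.6%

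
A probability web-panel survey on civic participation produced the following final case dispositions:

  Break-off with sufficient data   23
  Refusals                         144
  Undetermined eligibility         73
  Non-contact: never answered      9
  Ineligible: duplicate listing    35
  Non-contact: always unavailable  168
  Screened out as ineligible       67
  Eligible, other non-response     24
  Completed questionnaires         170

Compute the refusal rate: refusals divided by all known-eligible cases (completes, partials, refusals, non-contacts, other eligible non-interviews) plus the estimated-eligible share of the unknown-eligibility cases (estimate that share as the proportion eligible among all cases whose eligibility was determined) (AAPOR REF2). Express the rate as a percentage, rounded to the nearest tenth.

No contact after all attempts = 9 + 168 = 177
Ineligible = 67 + 35 = 102
Num = 144
Eligible (known) = 170 + 23 + 144 + 177 + 24 = 538
e = 538 / (538 + 102) = 538 / 640 = 0.8406
Estimated eligible among unknowns = 0.8406 × 73 = 61.36
Base = 538 + 61.36 = 599.36
REF2 = 144 / 599.36 = 0.2403

24.0%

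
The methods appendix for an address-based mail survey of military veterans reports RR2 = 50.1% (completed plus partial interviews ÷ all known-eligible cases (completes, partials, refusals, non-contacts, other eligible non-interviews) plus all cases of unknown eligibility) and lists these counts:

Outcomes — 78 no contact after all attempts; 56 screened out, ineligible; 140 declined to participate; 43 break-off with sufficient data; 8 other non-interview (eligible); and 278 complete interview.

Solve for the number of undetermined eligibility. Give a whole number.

Numerator: 278 + 43 = 321
RR2 = 321 / D = 0.501
D = 321 / 0.501 = 640.7
Other denominator terms total 547
undetermined eligibility = 640.7 − 547 ≈ 94

94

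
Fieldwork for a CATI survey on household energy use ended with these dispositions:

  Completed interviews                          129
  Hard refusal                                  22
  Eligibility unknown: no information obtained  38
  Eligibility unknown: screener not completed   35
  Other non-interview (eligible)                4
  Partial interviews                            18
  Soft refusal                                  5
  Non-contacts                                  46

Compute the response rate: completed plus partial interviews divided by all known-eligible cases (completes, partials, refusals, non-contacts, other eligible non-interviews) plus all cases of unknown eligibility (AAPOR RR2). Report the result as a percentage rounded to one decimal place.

Refused = 22 + 5 = 27
Unknown eligibility = 35 + 38 = 73
Num = 129 + 18 = 147
Denominator = 129 + 18 + 27 + 46 + 4 + 73 = 297
RR2 = 147 / 297 = 0.4949

49.5%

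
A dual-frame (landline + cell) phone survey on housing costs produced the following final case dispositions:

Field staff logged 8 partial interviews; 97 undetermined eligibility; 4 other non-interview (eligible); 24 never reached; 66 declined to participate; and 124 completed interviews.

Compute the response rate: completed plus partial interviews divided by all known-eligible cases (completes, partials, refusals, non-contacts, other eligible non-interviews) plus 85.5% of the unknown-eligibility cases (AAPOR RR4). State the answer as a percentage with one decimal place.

42.7%

Numerator → 124 + 8 = 132
Determined eligible → 124 + 8 + 66 + 24 + 4 = 226
Eligible share of unknowns → 0.8550 × 97 = 82.94
Denominator → 226 + 82.94 = 308.94
RR4 = 132 / 308.94 = 0.4273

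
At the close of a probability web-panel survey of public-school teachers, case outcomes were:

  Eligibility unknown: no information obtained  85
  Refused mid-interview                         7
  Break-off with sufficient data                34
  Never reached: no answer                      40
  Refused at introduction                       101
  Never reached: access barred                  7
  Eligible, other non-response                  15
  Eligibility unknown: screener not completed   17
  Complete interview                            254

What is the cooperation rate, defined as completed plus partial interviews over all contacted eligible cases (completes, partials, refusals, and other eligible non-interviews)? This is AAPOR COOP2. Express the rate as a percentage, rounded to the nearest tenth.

70.1%

Declined to participate = 101 + 7 = 108
No contact after all attempts = 40 + 7 = 47
Undetermined eligibility = 17 + 85 = 102
Numerator = 254 + 34 = 288
Denominator = 254 + 34 + 108 + 15 = 411
COOP2 = 288 / 411 = 0.7007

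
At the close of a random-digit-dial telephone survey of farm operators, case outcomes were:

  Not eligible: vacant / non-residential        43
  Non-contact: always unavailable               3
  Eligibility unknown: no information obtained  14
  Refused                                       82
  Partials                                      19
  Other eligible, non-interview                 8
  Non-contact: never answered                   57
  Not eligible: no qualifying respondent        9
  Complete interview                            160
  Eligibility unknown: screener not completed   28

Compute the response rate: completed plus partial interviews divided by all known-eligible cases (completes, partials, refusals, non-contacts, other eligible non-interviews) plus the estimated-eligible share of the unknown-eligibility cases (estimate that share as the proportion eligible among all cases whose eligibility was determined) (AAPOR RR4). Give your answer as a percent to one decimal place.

No contact after all attempts = 57 + 3 = 60
Unknown if eligible = 28 + 14 = 42
Not eligible = 9 + 43 = 52
Num: 160 + 19 = 179
Eligible (known): 160 + 19 + 82 + 60 + 8 = 329
e = 329 / (329 + 52) = 329 / 381 = 0.8635
e × U: 0.8635 × 42 = 36.27
Denom: 329 + 36.27 = 365.27
RR4 = 179 / 365.27 = 0.4900

49.0%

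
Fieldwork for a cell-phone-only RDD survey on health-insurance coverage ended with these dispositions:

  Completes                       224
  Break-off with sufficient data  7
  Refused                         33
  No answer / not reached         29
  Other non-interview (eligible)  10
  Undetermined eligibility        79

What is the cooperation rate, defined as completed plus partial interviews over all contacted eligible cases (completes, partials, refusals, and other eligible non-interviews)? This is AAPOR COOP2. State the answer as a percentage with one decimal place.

Num = 224 + 7 = 231
Denom = 224 + 7 + 33 + 10 = 274
COOP2 = 231 / 274 = 0.8431

84.3%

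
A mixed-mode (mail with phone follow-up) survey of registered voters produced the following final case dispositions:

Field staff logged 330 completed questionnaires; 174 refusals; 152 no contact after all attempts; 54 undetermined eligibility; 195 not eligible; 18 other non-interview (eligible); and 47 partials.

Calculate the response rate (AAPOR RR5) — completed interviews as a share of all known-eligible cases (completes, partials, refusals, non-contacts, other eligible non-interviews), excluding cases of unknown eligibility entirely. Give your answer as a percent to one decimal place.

Top → 330
Denom → 330 + 47 + 174 + 152 + 18 = 721
RR5 = 330 / 721 = 0.4577

45.8%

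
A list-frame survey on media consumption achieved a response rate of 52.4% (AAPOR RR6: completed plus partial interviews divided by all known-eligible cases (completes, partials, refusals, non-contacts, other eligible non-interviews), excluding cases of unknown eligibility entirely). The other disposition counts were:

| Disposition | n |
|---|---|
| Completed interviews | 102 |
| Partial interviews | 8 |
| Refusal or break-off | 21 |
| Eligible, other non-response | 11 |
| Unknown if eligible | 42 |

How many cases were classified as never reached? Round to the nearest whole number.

68

Numerator: 102 + 8 = 110
RR6 = 110 / D = 0.524
D = 110 / 0.524 = 209.9
Other denominator terms total 142
never reached = 209.9 − 142 ≈ 68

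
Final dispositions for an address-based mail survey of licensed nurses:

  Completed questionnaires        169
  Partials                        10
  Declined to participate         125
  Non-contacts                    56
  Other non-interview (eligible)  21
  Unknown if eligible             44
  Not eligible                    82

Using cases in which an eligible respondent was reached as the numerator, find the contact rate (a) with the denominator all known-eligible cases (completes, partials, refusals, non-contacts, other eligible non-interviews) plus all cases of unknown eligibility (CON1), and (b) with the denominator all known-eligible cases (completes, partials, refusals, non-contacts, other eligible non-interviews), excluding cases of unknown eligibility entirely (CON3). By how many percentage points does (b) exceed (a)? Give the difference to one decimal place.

8.8

Numerator: 169 + 10 + 125 + 21 = 325
Denominator: 169 + 10 + 125 + 56 + 21 + 44 = 425
CON1 = 325 / 425 = 0.7647
Denominator: 169 + 10 + 125 + 56 + 21 = 381
CON3 = 325 / 381 = 0.8530
Difference = 85.30 − 76.47 = 8.83 percentage points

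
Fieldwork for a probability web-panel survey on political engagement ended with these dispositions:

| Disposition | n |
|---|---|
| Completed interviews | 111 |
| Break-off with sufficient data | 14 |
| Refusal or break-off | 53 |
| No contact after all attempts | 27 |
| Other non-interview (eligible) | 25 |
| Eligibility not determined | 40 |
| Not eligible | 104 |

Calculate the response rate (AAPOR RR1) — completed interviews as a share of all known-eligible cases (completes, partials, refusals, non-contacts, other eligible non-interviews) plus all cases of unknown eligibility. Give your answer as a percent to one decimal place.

41.1%

Num = 111
Base = 111 + 14 + 53 + 27 + 25 + 40 = 270
RR1 = 111 / 270 = 0.4111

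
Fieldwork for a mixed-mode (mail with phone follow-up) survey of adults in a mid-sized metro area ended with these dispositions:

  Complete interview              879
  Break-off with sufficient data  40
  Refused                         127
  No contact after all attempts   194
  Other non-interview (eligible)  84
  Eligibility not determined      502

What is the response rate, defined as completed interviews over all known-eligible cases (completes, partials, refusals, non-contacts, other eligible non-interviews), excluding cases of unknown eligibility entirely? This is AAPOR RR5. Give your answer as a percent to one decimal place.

Num = 879
Base = 879 + 40 + 127 + 194 + 84 = 1324
RR5 = 879 / 1324 = 0.6639

66.4%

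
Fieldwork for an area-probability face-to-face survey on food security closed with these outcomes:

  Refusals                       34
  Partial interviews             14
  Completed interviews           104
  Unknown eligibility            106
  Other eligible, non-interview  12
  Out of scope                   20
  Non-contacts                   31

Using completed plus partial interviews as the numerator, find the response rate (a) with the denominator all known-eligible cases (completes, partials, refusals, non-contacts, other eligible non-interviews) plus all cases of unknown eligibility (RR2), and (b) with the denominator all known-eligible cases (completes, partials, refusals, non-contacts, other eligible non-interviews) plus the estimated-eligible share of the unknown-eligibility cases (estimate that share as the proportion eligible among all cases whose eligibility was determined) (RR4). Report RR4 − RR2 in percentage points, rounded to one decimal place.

1.3

Top → 104 + 14 = 118
Denominator → 104 + 14 + 34 + 31 + 12 + 106 = 301
RR2 = 118 / 301 = 0.3920
Eligible (known) → 104 + 14 + 34 + 31 + 12 = 195
e = 195 / (195 + 20) = 195 / 215 = 0.9070
e × U → 0.9070 × 106 = 96.14
Denominator → 195 + 96.14 = 291.14
RR4 = 118 / 291.14 = 0.4053
Difference = 40.53 − 39.20 = 1.33 percentage points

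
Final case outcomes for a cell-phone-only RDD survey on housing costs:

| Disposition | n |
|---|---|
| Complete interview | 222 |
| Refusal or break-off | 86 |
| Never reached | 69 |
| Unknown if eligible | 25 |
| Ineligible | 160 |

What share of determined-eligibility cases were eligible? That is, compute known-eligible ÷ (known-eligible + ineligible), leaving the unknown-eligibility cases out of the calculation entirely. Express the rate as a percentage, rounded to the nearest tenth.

Determined eligible → 222 + 86 + 69 = 377
e = 377 / (377 + 160) = 377 / 537 = 0.7020

70.2%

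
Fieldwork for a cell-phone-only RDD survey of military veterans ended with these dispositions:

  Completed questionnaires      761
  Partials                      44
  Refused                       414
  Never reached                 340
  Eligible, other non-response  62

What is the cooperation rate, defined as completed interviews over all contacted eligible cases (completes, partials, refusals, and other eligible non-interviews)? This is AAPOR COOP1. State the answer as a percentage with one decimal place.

Numerator: 761
Base: 761 + 44 + 414 + 62 = 1281
COOP1 = 761 / 1281 = 0.5941

59.4%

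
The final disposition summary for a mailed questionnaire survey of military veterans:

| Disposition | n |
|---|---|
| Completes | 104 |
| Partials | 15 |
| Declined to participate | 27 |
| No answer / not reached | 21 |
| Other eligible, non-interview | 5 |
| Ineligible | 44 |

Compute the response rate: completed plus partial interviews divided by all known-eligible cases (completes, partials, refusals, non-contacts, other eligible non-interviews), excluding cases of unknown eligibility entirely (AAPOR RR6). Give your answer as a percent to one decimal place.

Numerator: 104 + 15 = 119
Denominator: 104 + 15 + 27 + 21 + 5 = 172
RR6 = 119 / 172 = 0.6919

69.2%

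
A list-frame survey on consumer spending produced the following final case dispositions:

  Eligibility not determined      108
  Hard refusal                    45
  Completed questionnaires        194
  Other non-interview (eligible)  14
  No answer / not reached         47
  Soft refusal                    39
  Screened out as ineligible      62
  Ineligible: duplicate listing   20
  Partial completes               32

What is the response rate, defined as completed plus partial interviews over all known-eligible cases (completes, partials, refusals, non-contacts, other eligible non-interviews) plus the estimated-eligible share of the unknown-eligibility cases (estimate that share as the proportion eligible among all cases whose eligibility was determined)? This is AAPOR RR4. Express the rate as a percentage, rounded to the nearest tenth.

49.2%

Refusals = 45 + 39 = 84
Ineligible = 62 + 20 = 82
Numerator → 194 + 32 = 226
Determined eligible → 194 + 32 + 84 + 47 + 14 = 371
e = 371 / (371 + 82) = 371 / 453 = 0.8190
Estimated eligible among unknowns → 0.8190 × 108 = 88.45
Denom → 371 + 88.45 = 459.45
RR4 = 226 / 459.45 = 0.4919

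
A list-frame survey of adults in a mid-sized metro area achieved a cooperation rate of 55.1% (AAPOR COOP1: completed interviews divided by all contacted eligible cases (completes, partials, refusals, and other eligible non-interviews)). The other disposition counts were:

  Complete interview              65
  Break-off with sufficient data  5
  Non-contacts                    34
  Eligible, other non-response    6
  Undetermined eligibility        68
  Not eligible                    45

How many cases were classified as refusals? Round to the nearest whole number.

42

COOP1 = 65 / D = 0.551
D = 65 / 0.551 = 118.0
Rest of base = 76
refusals = 118.0 − 76 ≈ 42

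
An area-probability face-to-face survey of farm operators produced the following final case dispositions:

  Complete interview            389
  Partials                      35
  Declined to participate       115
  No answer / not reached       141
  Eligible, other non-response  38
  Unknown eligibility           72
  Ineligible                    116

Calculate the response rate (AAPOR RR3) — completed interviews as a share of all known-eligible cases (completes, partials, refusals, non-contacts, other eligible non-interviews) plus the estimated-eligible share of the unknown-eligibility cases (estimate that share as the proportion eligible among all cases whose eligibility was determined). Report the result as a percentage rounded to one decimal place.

49.9%

Top → 389
Known eligible → 389 + 35 + 115 + 141 + 38 = 718
e = 718 / (718 + 116) = 718 / 834 = 0.8609
Estimated eligible among unknowns → 0.8609 × 72 = 61.98
Denominator → 718 + 61.98 = 779.98
RR3 = 389 / 779.98 = 0.4987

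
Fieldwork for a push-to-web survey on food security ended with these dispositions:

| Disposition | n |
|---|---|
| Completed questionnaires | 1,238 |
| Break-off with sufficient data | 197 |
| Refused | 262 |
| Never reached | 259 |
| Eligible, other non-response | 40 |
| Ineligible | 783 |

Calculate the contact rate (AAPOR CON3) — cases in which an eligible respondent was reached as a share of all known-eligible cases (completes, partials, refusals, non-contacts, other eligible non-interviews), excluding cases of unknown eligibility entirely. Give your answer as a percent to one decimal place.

Top → 1238 + 197 + 262 + 40 = 1737
Base → 1238 + 197 + 262 + 259 + 40 = 1996
CON3 = 1737 / 1996 = 0.8702

87.0%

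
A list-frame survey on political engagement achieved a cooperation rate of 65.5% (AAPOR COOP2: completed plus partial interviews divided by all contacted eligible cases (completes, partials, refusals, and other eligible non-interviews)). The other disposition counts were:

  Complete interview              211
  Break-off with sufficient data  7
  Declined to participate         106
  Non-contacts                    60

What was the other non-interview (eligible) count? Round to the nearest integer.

Num → 211 + 7 = 218
COOP2 = 218 / D = 0.655
D = 218 / 0.655 = 332.8
Rest of base = 324
other non-interview (eligible) = 332.8 − 324 ≈ 9

9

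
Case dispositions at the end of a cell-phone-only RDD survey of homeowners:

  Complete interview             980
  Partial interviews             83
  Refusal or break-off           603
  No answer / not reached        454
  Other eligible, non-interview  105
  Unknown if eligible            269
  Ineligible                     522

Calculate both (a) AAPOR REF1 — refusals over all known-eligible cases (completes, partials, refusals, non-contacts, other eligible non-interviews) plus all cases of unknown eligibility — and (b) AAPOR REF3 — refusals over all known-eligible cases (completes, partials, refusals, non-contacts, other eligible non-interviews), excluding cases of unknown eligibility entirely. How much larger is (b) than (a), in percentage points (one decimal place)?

Numerator: 603
Denominator: 980 + 83 + 603 + 454 + 105 + 269 = 2494
REF1 = 603 / 2494 = 0.2418
Denominator: 980 + 83 + 603 + 454 + 105 = 2225
REF3 = 603 / 2225 = 0.2710
Difference = 27.10 − 24.18 = 2.92 percentage points

2.9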